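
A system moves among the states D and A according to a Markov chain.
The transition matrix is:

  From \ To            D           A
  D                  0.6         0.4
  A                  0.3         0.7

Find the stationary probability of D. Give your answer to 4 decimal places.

0.4286

Let the stationary distribution be π with π = πP and π_1 + π_2 = 1.
π_1 = 0.6·π_1 + 0.3·π_2
Solving with the normalization constraint gives π = (0.4286, 0.5714).
So the stationary probability of D is 0.4286.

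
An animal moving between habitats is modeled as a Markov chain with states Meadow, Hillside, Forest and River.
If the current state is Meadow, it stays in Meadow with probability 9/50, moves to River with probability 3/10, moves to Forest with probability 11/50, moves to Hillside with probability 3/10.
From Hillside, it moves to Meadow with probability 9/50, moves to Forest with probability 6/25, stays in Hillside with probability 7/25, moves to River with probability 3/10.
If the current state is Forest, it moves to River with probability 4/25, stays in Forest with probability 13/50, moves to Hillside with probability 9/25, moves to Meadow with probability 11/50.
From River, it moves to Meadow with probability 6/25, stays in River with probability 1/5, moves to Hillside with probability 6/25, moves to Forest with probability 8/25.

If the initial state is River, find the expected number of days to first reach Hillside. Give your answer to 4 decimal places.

Let t(s) be the expected number of days to first reach Hillside from state s, with t(Hillside) = 0. Conditioning on the first day:
t(Meadow) = 1 + 0.18·t(Meadow) + 0.22·t(Forest) + 0.3·t(River)
t(Forest) = 1 + 0.22·t(Meadow) + 0.26·t(Forest) + 0.16·t(River)
t(River) = 1 + 0.24·t(Meadow) + 0.32·t(Forest) + 0.2·t(River)
Solving: t(Meadow) = 3.3241, t(Forest) = 3.0930, t(River) = 3.4844.
Expected days from River to Hillside: 3.4844.

3.4844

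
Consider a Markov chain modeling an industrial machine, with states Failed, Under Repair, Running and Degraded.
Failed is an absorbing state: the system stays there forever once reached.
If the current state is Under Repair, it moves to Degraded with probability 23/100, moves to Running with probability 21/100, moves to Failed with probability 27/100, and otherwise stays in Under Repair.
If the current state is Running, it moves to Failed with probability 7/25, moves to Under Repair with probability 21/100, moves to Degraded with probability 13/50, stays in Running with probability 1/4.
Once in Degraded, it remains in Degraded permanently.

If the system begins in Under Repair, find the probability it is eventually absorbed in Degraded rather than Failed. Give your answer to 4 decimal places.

0.4650

Let h(s) be the probability of absorption at Degraded starting from transient state s. Then h(Degraded) = 1 and h(Failed) = 0. By first-step analysis:
h(Under Repair) = 0.27·0 + 0.29·h(Under Repair) + 0.21·h(Running) + 0.23·1
h(Running) = 0.28·0 + 0.21·h(Under Repair) + 0.25·h(Running) + 0.26·1
Solving: h(Under Repair) = 0.4650, h(Running) = 0.4769.
Starting from Under Repair, the probability is 0.4650.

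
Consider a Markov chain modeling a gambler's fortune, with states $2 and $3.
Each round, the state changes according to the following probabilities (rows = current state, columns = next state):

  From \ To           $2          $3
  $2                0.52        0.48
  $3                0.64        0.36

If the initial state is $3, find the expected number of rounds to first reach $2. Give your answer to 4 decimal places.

1.5625

Let t(s) be the expected number of rounds to first reach $2 from state s, with t($2) = 0. Conditioning on the first round:
t($3) = 1 + 0.36·t($3)
Solving: t($3) = 1.5625.
Expected rounds from $3 to $2: 1.5625.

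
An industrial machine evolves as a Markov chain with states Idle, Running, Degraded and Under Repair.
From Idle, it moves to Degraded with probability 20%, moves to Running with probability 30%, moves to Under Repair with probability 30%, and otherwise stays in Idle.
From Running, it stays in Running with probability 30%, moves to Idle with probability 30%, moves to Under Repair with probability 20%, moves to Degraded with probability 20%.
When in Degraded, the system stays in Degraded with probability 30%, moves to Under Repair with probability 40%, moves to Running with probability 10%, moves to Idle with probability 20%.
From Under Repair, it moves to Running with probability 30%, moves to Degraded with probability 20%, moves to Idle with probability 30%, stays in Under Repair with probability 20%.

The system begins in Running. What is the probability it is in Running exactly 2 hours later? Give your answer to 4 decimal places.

Propagate the distribution vector 2 hours from Running.
After 0 hours: (0.0000, 1.0000, 0.0000, 0.0000)
After 1 hour: (0.3000, 0.3000, 0.2000, 0.2000)
After 2 hours: (0.2500, 0.2600, 0.2200, 0.2700)
P(in Running after 2 hours) = 0.2600

0.2600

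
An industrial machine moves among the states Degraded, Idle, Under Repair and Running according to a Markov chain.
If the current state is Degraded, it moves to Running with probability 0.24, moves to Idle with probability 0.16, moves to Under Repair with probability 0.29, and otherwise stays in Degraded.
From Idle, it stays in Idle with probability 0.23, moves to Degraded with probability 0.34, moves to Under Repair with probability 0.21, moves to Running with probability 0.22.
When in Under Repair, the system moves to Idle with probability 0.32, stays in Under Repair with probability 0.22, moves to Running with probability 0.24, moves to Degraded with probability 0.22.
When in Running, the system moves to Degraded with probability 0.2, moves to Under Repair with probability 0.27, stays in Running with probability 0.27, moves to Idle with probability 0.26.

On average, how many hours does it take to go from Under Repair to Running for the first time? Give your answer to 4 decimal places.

Let t(s) be the expected number of hours to first reach Running from state s, with t(Running) = 0. Conditioning on the first hour:
t(Degraded) = 1 + 0.31·t(Degraded) + 0.16·t(Idle) + 0.29·t(Under Repair)
t(Idle) = 1 + 0.34·t(Degraded) + 0.23·t(Idle) + 0.21·t(Under Repair)
t(Under Repair) = 1 + 0.22·t(Degraded) + 0.32·t(Idle) + 0.22·t(Under Repair)
Solving: t(Degraded) = 4.2430, t(Idle) = 4.3331, t(Under Repair) = 4.2565.
Expected hours from Under Repair to Running: 4.2565.

4.2565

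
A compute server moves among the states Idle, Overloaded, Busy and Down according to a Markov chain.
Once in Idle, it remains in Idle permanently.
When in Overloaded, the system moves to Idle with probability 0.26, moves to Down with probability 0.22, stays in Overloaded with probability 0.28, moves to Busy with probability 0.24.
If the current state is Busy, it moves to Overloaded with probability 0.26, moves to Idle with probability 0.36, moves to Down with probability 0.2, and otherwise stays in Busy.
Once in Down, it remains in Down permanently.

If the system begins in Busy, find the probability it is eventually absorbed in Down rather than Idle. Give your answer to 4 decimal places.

0.3811

Let h(s) be the probability of absorption at Down starting from transient state s. Then h(Down) = 1 and h(Idle) = 0. By first-step analysis:
h(Overloaded) = 0.26·0 + 0.28·h(Overloaded) + 0.24·h(Busy) + 0.22·1
h(Busy) = 0.36·0 + 0.26·h(Overloaded) + 0.18·h(Busy) + 0.2·1
Solving: h(Overloaded) = 0.4326, h(Busy) = 0.3811.
Starting from Busy, the probability is 0.3811.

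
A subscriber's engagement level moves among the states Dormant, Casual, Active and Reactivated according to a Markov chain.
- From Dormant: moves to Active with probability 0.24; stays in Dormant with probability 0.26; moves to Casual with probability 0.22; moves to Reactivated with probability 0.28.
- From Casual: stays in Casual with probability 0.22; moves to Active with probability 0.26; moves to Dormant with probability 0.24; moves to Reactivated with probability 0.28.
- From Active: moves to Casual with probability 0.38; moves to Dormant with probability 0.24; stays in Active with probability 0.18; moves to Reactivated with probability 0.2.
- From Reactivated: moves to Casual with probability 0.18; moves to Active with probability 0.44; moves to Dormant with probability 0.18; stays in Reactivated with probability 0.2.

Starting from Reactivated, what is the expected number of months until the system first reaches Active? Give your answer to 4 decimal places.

Let t(s) be the expected number of months to first reach Active from state s, with t(Active) = 0. Conditioning on the first month:
t(Dormant) = 1 + 0.26·t(Dormant) + 0.22·t(Casual) + 0.28·t(Reactivated)
t(Casual) = 1 + 0.24·t(Dormant) + 0.22·t(Casual) + 0.28·t(Reactivated)
t(Reactivated) = 1 + 0.18·t(Dormant) + 0.18·t(Casual) + 0.2·t(Reactivated)
Solving: t(Dormant) = 3.3779, t(Casual) = 3.3103, t(Reactivated) = 2.7548.
Expected months from Reactivated to Active: 2.7548.

2.7548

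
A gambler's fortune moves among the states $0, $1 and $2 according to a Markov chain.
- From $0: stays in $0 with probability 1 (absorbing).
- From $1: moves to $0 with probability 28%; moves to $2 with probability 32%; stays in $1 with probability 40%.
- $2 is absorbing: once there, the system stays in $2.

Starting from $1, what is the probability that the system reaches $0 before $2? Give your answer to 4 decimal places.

0.4667

Let h(s) be the probability of absorption at $0 starting from transient state s. Then h($0) = 1 and h($2) = 0. By first-step analysis:
h($1) = 0.28·1 + 0.4·h($1) + 0.32·0
Solving: h($1) = 0.4667.
Starting from $1, the probability is 0.4667.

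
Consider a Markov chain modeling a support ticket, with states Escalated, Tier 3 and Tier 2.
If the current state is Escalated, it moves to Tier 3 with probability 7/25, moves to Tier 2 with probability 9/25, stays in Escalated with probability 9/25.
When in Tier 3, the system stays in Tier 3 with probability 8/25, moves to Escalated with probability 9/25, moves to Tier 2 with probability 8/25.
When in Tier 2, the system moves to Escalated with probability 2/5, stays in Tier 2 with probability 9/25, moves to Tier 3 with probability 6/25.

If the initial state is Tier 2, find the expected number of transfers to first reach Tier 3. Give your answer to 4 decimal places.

3.9157

Let t(s) be the expected number of transfers to first reach Tier 3 from state s, with t(Tier 3) = 0. Conditioning on the first transfer:
t(Escalated) = 1 + 0.36·t(Escalated) + 0.36·t(Tier 2)
t(Tier 2) = 1 + 0.4·t(Escalated) + 0.36·t(Tier 2)
Solving: t(Escalated) = 3.7651, t(Tier 2) = 3.9157.
Expected transfers from Tier 2 to Tier 3: 3.9157.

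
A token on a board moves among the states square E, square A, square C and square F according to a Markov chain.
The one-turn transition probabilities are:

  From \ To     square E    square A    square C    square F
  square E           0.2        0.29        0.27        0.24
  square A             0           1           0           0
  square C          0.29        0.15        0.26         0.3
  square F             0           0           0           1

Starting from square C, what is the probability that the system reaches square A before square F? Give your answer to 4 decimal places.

0.3973

Let h(s) be the probability of absorption at square A starting from transient state s. Then h(square A) = 1 and h(square F) = 0. By first-step analysis:
h(square E) = 0.2·h(square E) + 0.29·1 + 0.27·h(square C) + 0.24·0
h(square C) = 0.29·h(square E) + 0.15·1 + 0.26·h(square C) + 0.3·0
Solving: h(square E) = 0.4966, h(square C) = 0.3973.
Starting from square C, the probability is 0.3973.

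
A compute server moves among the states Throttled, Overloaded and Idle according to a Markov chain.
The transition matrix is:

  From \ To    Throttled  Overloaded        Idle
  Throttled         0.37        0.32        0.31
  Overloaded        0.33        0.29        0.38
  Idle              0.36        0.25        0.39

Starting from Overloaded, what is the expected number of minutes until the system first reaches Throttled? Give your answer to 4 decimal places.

Let t(s) be the expected number of minutes to first reach Throttled from state s, with t(Throttled) = 0. Conditioning on the first minute:
t(Overloaded) = 1 + 0.29·t(Overloaded) + 0.38·t(Idle)
t(Idle) = 1 + 0.25·t(Overloaded) + 0.39·t(Idle)
Solving: t(Overloaded) = 2.9281, t(Idle) = 2.8394.
Expected minutes from Overloaded to Throttled: 2.9281.

2.9281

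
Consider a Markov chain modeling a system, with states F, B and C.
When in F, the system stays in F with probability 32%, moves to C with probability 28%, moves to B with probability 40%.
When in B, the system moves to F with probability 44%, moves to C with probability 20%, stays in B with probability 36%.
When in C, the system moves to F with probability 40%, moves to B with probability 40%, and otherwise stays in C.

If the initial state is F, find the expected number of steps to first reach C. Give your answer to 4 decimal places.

Let t(s) be the expected number of steps to first reach C from state s, with t(C) = 0. Conditioning on the first step:
t(F) = 1 + 0.32·t(F) + 0.4·t(B)
t(B) = 1 + 0.44·t(F) + 0.36·t(B)
Solving: t(F) = 4.0123, t(B) = 4.3210.
Expected steps from F to C: 4.0123.

4.0123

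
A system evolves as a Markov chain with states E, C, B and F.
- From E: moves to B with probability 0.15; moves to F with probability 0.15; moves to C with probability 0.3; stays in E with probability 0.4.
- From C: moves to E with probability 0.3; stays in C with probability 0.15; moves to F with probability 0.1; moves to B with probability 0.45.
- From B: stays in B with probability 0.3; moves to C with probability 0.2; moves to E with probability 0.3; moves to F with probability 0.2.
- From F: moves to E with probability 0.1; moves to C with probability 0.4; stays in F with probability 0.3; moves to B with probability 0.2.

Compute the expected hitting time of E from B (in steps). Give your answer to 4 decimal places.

Let t(s) be the expected number of steps to first reach E from state s, with t(E) = 0. Conditioning on the first step:
t(C) = 1 + 0.15·t(C) + 0.45·t(B) + 0.1·t(F)
t(B) = 1 + 0.2·t(C) + 0.3·t(B) + 0.2·t(F)
t(F) = 1 + 0.4·t(C) + 0.2·t(B) + 0.3·t(F)
Solving: t(C) = 3.7575, t(B) = 3.8370, t(F) = 4.6720.
Expected steps from B to E: 3.8370.

3.8370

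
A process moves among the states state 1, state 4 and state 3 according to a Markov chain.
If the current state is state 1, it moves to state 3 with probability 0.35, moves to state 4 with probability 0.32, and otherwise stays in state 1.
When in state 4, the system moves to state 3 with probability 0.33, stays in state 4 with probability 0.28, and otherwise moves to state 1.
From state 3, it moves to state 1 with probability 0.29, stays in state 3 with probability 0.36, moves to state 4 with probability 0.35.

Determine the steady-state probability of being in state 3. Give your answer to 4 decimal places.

Let the stationary distribution be π with π = πP and π_1 + π_2 + π_3 = 1.
π_1 = 0.33·π_1 + 0.39·π_2 + 0.29·π_3
π_2 = 0.32·π_1 + 0.28·π_2 + 0.35·π_3
Solving with the normalization constraint gives π = (0.3352, 0.3177, 0.3471).
So the stationary probability of state 3 is 0.3471.

0.3471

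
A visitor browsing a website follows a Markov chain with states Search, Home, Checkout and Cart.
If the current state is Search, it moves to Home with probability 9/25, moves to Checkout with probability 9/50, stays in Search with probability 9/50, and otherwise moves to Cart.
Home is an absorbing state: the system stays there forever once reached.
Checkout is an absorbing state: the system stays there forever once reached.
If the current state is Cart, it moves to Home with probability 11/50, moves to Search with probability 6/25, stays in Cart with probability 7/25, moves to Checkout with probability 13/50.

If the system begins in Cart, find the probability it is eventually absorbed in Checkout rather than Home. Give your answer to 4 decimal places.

Let h(s) be the probability of absorption at Checkout starting from transient state s. Then h(Checkout) = 1 and h(Home) = 0. By first-step analysis:
h(Search) = 0.18·h(Search) + 0.36·0 + 0.18·1 + 0.28·h(Cart)
h(Cart) = 0.24·h(Search) + 0.22·0 + 0.26·1 + 0.28·h(Cart)
Solving: h(Search) = 0.3869, h(Cart) = 0.4901.
Starting from Cart, the probability is 0.4901.

0.4901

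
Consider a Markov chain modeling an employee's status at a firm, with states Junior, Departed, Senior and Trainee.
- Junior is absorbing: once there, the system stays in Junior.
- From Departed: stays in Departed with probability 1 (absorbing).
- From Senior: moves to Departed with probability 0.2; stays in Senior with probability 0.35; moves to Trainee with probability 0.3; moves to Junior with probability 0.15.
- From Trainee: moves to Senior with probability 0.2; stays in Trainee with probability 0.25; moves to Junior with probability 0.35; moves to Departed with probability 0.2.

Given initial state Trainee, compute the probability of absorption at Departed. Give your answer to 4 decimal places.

Let h(s) be the probability of absorption at Departed starting from transient state s. Then h(Departed) = 1 and h(Junior) = 0. By first-step analysis:
h(Senior) = 0.15·0 + 0.2·1 + 0.35·h(Senior) + 0.3·h(Trainee)
h(Trainee) = 0.35·0 + 0.2·1 + 0.2·h(Senior) + 0.25·h(Trainee)
Solving: h(Senior) = 0.4912, h(Trainee) = 0.3977.
Starting from Trainee, the probability is 0.3977.

0.3977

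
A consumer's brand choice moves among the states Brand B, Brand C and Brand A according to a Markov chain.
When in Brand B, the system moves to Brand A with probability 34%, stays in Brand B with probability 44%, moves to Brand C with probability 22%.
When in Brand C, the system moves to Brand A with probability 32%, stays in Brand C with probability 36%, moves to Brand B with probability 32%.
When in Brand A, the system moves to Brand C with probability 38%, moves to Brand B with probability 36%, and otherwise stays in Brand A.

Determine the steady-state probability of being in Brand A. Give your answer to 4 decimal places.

0.3090

Let the stationary distribution be π with π = πP and π_1 + π_2 + π_3 = 1.
π_1 = 0.44·π_1 + 0.32·π_2 + 0.36·π_3
π_2 = 0.22·π_1 + 0.36·π_2 + 0.38·π_3
Solving with the normalization constraint gives π = (0.3777, 0.3133, 0.3090).
So the stationary probability of Brand A is 0.3090.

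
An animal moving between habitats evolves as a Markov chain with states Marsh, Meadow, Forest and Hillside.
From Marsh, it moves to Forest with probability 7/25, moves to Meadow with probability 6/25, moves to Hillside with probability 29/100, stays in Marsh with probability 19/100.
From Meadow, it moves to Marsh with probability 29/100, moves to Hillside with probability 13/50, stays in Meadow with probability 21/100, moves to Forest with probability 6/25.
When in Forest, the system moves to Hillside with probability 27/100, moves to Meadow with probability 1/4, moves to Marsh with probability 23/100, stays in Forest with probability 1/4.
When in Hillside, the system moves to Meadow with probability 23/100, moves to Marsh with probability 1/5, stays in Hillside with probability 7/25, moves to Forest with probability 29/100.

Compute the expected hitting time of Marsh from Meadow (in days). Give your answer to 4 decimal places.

Let t(s) be the expected number of days to first reach Marsh from state s, with t(Marsh) = 0. Conditioning on the first day:
t(Meadow) = 1 + 0.21·t(Meadow) + 0.24·t(Forest) + 0.26·t(Hillside)
t(Forest) = 1 + 0.25·t(Meadow) + 0.25·t(Forest) + 0.27·t(Hillside)
t(Hillside) = 1 + 0.23·t(Meadow) + 0.29·t(Forest) + 0.28·t(Hillside)
Solving: t(Meadow) = 3.9915, t(Forest) = 4.2373, t(Hillside) = 4.3706.
Expected days from Meadow to Marsh: 3.9915.

3.9915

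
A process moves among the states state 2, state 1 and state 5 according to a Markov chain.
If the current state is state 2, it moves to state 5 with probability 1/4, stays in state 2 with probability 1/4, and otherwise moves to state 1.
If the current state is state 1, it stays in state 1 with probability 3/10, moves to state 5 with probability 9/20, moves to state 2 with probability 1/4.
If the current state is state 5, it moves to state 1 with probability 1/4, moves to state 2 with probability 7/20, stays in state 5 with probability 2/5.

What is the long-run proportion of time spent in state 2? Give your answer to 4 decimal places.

Let the stationary distribution be π with π = πP and π_1 + π_2 + π_3 = 1.
π_1 = 0.25·π_1 + 0.25·π_2 + 0.35·π_3
π_2 = 0.5·π_1 + 0.3·π_2 + 0.25·π_3
Solving with the normalization constraint gives π = (0.2874, 0.3388, 0.3738).
So the stationary probability of state 2 is 0.2874.

0.2874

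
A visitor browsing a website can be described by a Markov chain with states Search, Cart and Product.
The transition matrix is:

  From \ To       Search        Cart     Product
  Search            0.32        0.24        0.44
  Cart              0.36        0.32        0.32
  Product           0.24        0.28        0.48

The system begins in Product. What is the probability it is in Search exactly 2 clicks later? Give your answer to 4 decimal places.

Sum over the intermediate state after 1 click:
P = P(Product→Search)·P(Search→Search) + P(Product→Cart)·P(Cart→Search) + P(Product→Product)·P(Product→Search)
  = 0.24×0.32 + 0.28×0.36 + 0.48×0.24
  = 0.0768 + 0.1008 + 0.1152 = 0.2928

0.2928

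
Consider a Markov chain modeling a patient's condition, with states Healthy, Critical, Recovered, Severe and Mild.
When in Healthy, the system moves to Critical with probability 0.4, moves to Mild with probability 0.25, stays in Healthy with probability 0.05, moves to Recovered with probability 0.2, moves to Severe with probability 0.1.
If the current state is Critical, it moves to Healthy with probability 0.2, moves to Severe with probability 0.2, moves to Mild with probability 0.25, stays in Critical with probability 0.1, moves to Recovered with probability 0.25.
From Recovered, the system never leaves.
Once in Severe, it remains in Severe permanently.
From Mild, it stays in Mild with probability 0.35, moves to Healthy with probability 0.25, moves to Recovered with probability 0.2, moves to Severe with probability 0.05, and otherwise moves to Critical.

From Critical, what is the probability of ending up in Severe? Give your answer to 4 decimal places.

0.3812

Let h(s) be the probability of absorption at Severe starting from transient state s. Then h(Severe) = 1 and h(Recovered) = 0. By first-step analysis:
h(Healthy) = 0.05·h(Healthy) + 0.4·h(Critical) + 0.2·0 + 0.1·1 + 0.25·h(Mild)
h(Critical) = 0.2·h(Healthy) + 0.1·h(Critical) + 0.25·0 + 0.2·1 + 0.25·h(Mild)
h(Mild) = 0.25·h(Healthy) + 0.15·h(Critical) + 0.2·0 + 0.05·1 + 0.35·h(Mild)
Solving: h(Healthy) = 0.3440, h(Critical) = 0.3812, h(Mild) = 0.2972.
Starting from Critical, the probability is 0.3812.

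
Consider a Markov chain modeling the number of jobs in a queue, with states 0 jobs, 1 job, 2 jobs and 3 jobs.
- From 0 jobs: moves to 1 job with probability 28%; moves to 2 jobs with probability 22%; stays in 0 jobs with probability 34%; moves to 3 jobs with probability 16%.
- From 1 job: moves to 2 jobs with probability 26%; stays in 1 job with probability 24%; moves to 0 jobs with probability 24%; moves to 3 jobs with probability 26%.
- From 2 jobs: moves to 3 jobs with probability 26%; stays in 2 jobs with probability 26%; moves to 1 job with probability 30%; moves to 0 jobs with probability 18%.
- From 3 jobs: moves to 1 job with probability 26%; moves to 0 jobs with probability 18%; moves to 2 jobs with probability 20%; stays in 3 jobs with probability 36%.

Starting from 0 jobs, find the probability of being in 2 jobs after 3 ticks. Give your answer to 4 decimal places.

Propagate the distribution vector 3 ticks from 0 jobs.
After 0 ticks: (1.0000, 0.0000, 0.0000, 0.0000)
After 1 tick: (0.3400, 0.2800, 0.2200, 0.1600)
After 2 ticks: (0.2512, 0.2700, 0.2368, 0.2420)
After 3 ticks: (0.2364, 0.2691, 0.2354, 0.2591)
P(in 2 jobs after 3 ticks) = 0.2354

0.2354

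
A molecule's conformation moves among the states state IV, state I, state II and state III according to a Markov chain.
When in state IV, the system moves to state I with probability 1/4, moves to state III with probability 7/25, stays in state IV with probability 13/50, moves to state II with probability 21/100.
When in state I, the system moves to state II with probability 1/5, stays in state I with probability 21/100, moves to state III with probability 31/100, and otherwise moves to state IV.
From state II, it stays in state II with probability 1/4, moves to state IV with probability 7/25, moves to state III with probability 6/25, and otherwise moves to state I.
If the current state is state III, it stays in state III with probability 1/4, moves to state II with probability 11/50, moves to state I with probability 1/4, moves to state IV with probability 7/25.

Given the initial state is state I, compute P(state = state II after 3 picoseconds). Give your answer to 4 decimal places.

Propagate the distribution vector 3 picoseconds from state I.
After 0 picoseconds: (0.0000, 1.0000, 0.0000, 0.0000)
After 1 picosecond: (0.2800, 0.2100, 0.2000, 0.3100)
After 2 picoseconds: (0.2744, 0.2376, 0.2190, 0.2690)
After 3 picoseconds: (0.2745, 0.2361, 0.2191, 0.2703)
P(in state II after 3 picoseconds) = 0.2191

0.2191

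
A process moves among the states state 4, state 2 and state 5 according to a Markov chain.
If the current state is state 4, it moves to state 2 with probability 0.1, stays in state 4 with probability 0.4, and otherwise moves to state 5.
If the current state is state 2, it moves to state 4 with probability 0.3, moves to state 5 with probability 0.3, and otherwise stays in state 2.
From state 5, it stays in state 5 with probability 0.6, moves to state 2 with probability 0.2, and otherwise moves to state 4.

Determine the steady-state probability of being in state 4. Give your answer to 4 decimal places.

0.2769

Let the stationary distribution be π with π = πP and π_1 + π_2 + π_3 = 1.
π_1 = 0.4·π_1 + 0.3·π_2 + 0.2·π_3
π_2 = 0.1·π_1 + 0.4·π_2 + 0.2·π_3
Solving with the normalization constraint gives π = (0.2769, 0.2154, 0.5077).
So the stationary probability of state 4 is 0.2769.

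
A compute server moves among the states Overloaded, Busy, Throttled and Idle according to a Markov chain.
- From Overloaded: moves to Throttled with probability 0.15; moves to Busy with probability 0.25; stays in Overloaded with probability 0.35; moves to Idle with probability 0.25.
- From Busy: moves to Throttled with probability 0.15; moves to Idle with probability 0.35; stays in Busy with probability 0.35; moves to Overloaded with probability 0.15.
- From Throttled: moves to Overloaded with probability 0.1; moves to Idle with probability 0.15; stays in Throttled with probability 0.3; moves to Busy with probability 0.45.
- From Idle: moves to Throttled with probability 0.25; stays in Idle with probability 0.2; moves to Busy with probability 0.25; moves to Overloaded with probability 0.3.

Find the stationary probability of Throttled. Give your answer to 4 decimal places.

0.2058

Let the stationary distribution be π with π = πP and π_1 + π_2 + π_3 + π_4 = 1.
π_1 = 0.35·π_1 + 0.15·π_2 + 0.1·π_3 + 0.3·π_4
π_2 = 0.25·π_1 + 0.35·π_2 + 0.45·π_3 + 0.25·π_4
π_3 = 0.15·π_1 + 0.15·π_2 + 0.3·π_3 + 0.25·π_4
Solving with the normalization constraint gives π = (0.2214, 0.3235, 0.2058, 0.2493).
So the stationary probability of Throttled is 0.2058.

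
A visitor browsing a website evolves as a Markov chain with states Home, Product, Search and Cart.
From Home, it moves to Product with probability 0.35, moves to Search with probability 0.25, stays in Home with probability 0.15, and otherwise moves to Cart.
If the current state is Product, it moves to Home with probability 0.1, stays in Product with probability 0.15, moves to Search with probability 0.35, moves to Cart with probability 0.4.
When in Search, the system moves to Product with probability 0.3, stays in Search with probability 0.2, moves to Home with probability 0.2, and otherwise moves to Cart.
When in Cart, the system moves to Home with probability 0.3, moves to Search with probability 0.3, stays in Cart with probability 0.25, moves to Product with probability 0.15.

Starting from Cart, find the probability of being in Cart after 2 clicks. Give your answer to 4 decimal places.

0.2875

Propagate the distribution vector 2 clicks from Cart.
After 0 clicks: (0.0000, 0.0000, 0.0000, 1.0000)
After 1 click: (0.3000, 0.1500, 0.3000, 0.2500)
After 2 clicks: (0.1950, 0.2550, 0.2625, 0.2875)
P(in Cart after 2 clicks) = 0.2875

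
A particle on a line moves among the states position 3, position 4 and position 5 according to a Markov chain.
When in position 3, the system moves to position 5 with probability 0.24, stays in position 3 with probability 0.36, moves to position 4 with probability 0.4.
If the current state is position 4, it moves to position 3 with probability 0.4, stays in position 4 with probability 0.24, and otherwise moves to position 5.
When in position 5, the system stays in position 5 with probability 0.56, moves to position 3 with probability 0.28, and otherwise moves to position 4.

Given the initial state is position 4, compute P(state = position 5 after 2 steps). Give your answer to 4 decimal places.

0.3840

Sum over the intermediate state after 1 step:
P = P(position 4→position 3)·P(position 3→position 5) + P(position 4→position 4)·P(position 4→position 5) + P(position 4→position 5)·P(position 5→position 5)
  = 0.4×0.24 + 0.24×0.36 + 0.36×0.56
  = 0.0960 + 0.0864 + 0.2016 = 0.3840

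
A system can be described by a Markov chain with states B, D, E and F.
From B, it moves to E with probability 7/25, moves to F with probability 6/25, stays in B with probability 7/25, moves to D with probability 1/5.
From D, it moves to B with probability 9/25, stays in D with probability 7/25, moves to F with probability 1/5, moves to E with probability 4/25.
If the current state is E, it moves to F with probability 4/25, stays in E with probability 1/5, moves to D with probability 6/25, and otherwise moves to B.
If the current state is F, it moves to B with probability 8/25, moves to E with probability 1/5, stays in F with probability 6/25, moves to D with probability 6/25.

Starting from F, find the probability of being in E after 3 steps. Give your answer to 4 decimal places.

Propagate the distribution vector 3 steps from F.
After 0 steps: (0.0000, 0.0000, 0.0000, 1.0000)
After 1 step: (0.3200, 0.2400, 0.2000, 0.2400)
After 2 steps: (0.3328, 0.2368, 0.2160, 0.2144)
After 3 steps: (0.3334, 0.2362, 0.2172, 0.2132)
P(in E after 3 steps) = 0.2172

0.2172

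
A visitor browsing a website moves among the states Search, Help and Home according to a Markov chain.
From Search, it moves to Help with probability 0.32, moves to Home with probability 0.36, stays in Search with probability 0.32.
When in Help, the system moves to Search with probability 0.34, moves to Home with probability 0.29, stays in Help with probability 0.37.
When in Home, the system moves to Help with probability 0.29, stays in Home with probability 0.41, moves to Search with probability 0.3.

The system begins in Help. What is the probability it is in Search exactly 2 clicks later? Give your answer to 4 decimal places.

Sum over the intermediate state after 1 click:
P = P(Help→Search)·P(Search→Search) + P(Help→Help)·P(Help→Search) + P(Help→Home)·P(Home→Search)
  = 0.34×0.32 + 0.37×0.34 + 0.29×0.3
  = 0.1088 + 0.1258 + 0.0870 = 0.3216

0.3216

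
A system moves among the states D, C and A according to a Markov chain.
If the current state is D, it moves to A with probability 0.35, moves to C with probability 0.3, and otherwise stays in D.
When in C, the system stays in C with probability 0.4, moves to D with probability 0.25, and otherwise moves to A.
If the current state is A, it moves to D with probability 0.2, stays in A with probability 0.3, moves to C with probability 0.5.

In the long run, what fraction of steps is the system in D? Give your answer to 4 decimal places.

0.2593

Let the stationary distribution be π with π = πP and π_1 + π_2 + π_3 = 1.
π_1 = 0.35·π_1 + 0.25·π_2 + 0.2·π_3
π_2 = 0.3·π_1 + 0.4·π_2 + 0.5·π_3
Solving with the normalization constraint gives π = (0.2593, 0.4074, 0.3333).
So the stationary probability of D is 0.2593.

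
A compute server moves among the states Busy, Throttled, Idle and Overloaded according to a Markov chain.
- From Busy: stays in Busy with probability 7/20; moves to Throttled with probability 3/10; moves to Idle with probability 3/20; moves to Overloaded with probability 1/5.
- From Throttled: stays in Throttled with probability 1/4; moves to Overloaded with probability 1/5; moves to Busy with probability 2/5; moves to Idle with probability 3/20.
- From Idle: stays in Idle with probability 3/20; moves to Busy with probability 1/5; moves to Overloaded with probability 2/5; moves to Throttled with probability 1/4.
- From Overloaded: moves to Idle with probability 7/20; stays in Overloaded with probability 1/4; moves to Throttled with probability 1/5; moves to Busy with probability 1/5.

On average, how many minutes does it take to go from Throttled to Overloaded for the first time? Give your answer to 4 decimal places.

Let t(s) be the expected number of minutes to first reach Overloaded from state s, with t(Overloaded) = 0. Conditioning on the first minute:
t(Busy) = 1 + 0.35·t(Busy) + 0.3·t(Throttled) + 0.15·t(Idle)
t(Throttled) = 1 + 0.4·t(Busy) + 0.25·t(Throttled) + 0.15·t(Idle)
t(Idle) = 1 + 0.2·t(Busy) + 0.25·t(Throttled) + 0.15·t(Idle)
Solving: t(Busy) = 4.3478, t(Throttled) = 4.3478, t(Idle) = 3.4783.
Expected minutes from Throttled to Overloaded: 4.3478.

4.3478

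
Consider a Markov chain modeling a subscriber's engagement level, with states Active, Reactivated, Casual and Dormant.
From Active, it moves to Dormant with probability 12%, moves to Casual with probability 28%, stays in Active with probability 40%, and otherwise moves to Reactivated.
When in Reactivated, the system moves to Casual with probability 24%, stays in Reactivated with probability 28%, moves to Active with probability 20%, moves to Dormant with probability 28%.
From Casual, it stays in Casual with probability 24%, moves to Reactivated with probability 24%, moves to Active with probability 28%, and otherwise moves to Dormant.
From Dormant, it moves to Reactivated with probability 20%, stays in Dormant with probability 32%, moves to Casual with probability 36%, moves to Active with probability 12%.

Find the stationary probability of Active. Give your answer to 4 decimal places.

Let the stationary distribution be π with π = πP and π_1 + π_2 + π_3 + π_4 = 1.
π_1 = 0.4·π_1 + 0.2·π_2 + 0.28·π_3 + 0.12·π_4
π_2 = 0.2·π_1 + 0.28·π_2 + 0.24·π_3 + 0.2·π_4
π_3 = 0.28·π_1 + 0.24·π_2 + 0.24·π_3 + 0.36·π_4
Solving with the normalization constraint gives π = (0.2541, 0.2295, 0.2787, 0.2377).
So the stationary probability of Active is 0.2541.

0.2541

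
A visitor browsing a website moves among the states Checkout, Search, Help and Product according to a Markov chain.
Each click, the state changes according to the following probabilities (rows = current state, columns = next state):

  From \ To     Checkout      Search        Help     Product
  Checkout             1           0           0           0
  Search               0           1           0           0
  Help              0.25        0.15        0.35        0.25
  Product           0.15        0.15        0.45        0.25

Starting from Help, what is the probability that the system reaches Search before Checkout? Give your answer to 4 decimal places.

0.4000

Let h(s) be the probability of absorption at Search starting from transient state s. Then h(Search) = 1 and h(Checkout) = 0. By first-step analysis:
h(Help) = 0.25·0 + 0.15·1 + 0.35·h(Help) + 0.25·h(Product)
h(Product) = 0.15·0 + 0.15·1 + 0.45·h(Help) + 0.25·h(Product)
Solving: h(Help) = 0.4000, h(Product) = 0.4400.
Starting from Help, the probability is 0.4000.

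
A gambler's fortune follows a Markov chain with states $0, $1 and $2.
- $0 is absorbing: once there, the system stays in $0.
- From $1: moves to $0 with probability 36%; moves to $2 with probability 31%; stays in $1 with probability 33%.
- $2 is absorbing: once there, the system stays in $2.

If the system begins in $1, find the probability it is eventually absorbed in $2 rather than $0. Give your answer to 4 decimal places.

0.4627

Let h(s) be the probability of absorption at $2 starting from transient state s. Then h($2) = 1 and h($0) = 0. By first-step analysis:
h($1) = 0.36·0 + 0.33·h($1) + 0.31·1
Solving: h($1) = 0.4627.
Starting from $1, the probability is 0.4627.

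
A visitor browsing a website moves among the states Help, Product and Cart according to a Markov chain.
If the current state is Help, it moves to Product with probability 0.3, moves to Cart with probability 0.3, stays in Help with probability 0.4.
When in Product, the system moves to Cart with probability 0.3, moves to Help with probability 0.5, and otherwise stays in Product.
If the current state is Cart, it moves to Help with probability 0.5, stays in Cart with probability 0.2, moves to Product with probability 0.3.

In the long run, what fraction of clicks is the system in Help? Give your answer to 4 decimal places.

Let the stationary distribution be π with π = πP and π_1 + π_2 + π_3 = 1.
π_1 = 0.4·π_1 + 0.5·π_2 + 0.5·π_3
π_2 = 0.3·π_1 + 0.2·π_2 + 0.3·π_3
Solving with the normalization constraint gives π = (0.4545, 0.2727, 0.2727).
So the stationary probability of Help is 0.4545.

0.4545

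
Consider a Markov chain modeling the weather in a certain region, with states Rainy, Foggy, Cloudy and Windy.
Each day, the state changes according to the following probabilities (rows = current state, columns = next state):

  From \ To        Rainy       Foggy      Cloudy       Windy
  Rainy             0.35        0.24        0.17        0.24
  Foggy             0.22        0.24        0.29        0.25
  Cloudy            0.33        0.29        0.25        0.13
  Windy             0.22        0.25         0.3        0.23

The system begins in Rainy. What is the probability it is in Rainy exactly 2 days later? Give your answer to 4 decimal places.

0.2842

Propagate the distribution vector 2 days from Rainy.
After 0 days: (1.0000, 0.0000, 0.0000, 0.0000)
After 1 day: (0.3500, 0.2400, 0.1700, 0.2400)
After 2 days: (0.2842, 0.2509, 0.2436, 0.2213)
P(in Rainy after 2 days) = 0.2842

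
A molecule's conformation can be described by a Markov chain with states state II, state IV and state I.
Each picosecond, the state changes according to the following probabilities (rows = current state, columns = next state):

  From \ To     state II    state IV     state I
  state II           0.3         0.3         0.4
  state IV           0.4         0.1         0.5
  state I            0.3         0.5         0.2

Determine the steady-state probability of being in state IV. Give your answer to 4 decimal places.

Let the stationary distribution be π with π = πP and π_1 + π_2 + π_3 = 1.
π_1 = 0.3·π_1 + 0.4·π_2 + 0.3·π_3
π_2 = 0.3·π_1 + 0.1·π_2 + 0.5·π_3
Solving with the normalization constraint gives π = (0.3310, 0.3099, 0.3592).
So the stationary probability of state IV is 0.3099.

0.3099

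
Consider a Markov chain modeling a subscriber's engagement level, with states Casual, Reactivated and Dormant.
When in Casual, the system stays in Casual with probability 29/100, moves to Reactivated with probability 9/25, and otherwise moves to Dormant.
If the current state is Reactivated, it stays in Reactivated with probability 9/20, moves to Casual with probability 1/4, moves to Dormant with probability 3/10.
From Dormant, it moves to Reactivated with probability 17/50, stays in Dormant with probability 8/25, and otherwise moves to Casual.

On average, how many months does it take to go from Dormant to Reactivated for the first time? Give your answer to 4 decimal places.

2.8862

Let t(s) be the expected number of months to first reach Reactivated from state s, with t(Reactivated) = 0. Conditioning on the first month:
t(Casual) = 1 + 0.29·t(Casual) + 0.35·t(Dormant)
t(Dormant) = 1 + 0.34·t(Casual) + 0.32·t(Dormant)
Solving: t(Casual) = 2.8312, t(Dormant) = 2.8862.
Expected months from Dormant to Reactivated: 2.8862.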